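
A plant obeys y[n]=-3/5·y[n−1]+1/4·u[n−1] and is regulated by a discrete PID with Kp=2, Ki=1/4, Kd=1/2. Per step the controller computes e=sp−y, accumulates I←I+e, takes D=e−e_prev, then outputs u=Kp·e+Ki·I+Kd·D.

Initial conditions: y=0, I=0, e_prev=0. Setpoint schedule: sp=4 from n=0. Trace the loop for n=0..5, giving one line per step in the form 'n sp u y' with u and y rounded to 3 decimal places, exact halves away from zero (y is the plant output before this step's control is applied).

0 4 11.000 0.000
1 4 2.438 2.750
2 4 14.549 -1.041
3 4 -0.667 4.262
4 4 21.129 -2.724
5 4 -7.194 6.916

(exact arithmetic carried between steps; '≈' marks a value shown rounded to 6 d.p. or computed from one; I and e_prev carry over from the previous line; the table rounds u and y to 3 d.p., halves away from zero)
n=0: y=0, sp=4, e=sp−y=4; I=4, D=e−e_prev=4; u=2·4+1/4·4+1/2·4=11; next y=-3/5·0+1/4·11=2.75
n=1: y=2.75, sp=4, e=sp−y=1.25; I=5.25, D=e−e_prev=-2.75; u=2·1.25+1/4·5.25+1/2·(-2.75)=2.4375; next y=-3/5·2.75+1/4·2.4375=-1.040625
n=2: y=-1.040625, sp=4, e=sp−y=5.040625; I=10.290625, D=e−e_prev=3.790625; u=2·5.040625+1/4·10.290625+1/2·3.790625≈14.549219; next y=-3/5·(-1.040625)+1/4·14.549219≈4.261680
n=3: y≈4.261680, sp=4, e=sp−y≈-0.261680; I≈10.028945, D=e−e_prev≈-5.302305; u=2·(-0.261680)+1/4·10.028945+1/2·(-5.302305)≈-0.667275; next y=-3/5·4.261680+1/4·(-0.667275)≈-2.723827
n=4: y≈-2.723827, sp=4, e=sp−y≈6.723827; I≈16.752772, D=e−e_prev≈6.985506; u=2·6.723827+1/4·16.752772+1/2·6.985506≈21.128599; next y=-3/5·(-2.723827)+1/4·21.128599≈6.916446
n=5: y≈6.916446, sp=4, e=sp−y≈-2.916446; I≈13.836326, D=e−e_prev≈-9.640273; u=2·(-2.916446)+1/4·13.836326+1/2·(-9.640273)≈-7.193946; next y=-3/5·6.916446+1/4·(-7.193946)≈-5.948354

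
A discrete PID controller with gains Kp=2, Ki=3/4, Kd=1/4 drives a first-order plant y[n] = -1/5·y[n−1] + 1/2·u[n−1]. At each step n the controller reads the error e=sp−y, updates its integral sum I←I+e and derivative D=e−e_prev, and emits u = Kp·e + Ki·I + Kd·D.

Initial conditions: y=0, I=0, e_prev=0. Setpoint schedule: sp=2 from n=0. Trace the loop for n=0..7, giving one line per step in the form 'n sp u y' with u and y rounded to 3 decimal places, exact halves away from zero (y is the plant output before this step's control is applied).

(exact arithmetic carried between steps; '≈' marks a value shown rounded to 6 d.p. or computed from one; I and e_prev carry over from the previous line; the table rounds u and y to 3 d.p., halves away from zero)
n=0: y=0, sp=2, e=sp−y=2; I=2, D=e−e_prev=2; u=2·2+3/4·2+1/4·2=6; next y=-1/5·0+1/2·6=3
n=1: y=3, sp=2, e=sp−y=-1; I=1, D=e−e_prev=-3; u=2·(-1)+3/4·1+1/4·(-3)=-2; next y=-1/5·3+1/2·(-2)=-1.6
n=2: y=-1.6, sp=2, e=sp−y=3.6; I=4.6, D=e−e_prev=4.6; u=2·3.6+3/4·4.6+1/4·4.6=11.8; next y=-1/5·(-1.6)+1/2·11.8=6.22
n=3: y=6.22, sp=2, e=sp−y=-4.22; I=0.38, D=e−e_prev=-7.82; u=2·(-4.22)+3/4·0.38+1/4·(-7.82)=-10.11; next y=-1/5·6.22+1/2·(-10.11)=-6.299
n=4: y=-6.299, sp=2, e=sp−y=8.299; I=8.679, D=e−e_prev=12.519; u=2·8.299+3/4·8.679+1/4·12.519=26.237; next y=-1/5·(-6.299)+1/2·26.237=14.3783
n=5: y=14.3783, sp=2, e=sp−y=-12.3783; I=-3.6993, D=e−e_prev=-20.6773; u=2·(-12.3783)+3/4·(-3.6993)+1/4·(-20.6773)=-32.7004; next y=-1/5·14.3783+1/2·(-32.7004)=-19.22586
n=6: y=-19.22586, sp=2, e=sp−y=21.22586; I=17.52656, D=e−e_prev=33.60416; u=2·21.22586+3/4·17.52656+1/4·33.60416=63.99768; next y=-1/5·(-19.22586)+1/2·63.99768=35.844012
n=7: y=35.844012, sp=2, e=sp−y=-33.844012; I=-16.317452, D=e−e_prev=-55.069872; u=2·(-33.844012)+3/4·(-16.317452)+1/4·(-55.069872)=-93.693581; next y=-1/5·35.844012+1/2·(-93.693581)≈-54.015593

0 2 6.000 0.000
1 2 -2.000 3.000
2 2 11.800 -1.600
3 2 -10.110 6.220
4 2 26.237 -6.299
5 2 -32.700 14.378
6 2 63.998 -19.226
7 2 -93.694 35.844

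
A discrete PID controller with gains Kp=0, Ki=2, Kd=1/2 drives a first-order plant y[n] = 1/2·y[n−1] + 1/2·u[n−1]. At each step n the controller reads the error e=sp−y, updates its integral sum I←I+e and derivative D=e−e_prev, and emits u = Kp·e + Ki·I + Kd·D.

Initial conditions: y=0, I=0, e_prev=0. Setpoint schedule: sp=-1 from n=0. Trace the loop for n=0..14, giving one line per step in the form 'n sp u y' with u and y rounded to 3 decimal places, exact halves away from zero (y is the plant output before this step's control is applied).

0 -1 -2.500 0.000
1 -1 -0.875 -1.250
2 -1 -1.469 -1.063
3 -1 -0.742 -1.266
4 -1 -0.967 -1.004
5 -1 -0.875 -0.985
6 -1 -1.033 -0.930
7 -1 -1.017 -0.982
8 -1 -1.036 -0.999
9 -1 -1.001 -1.017
10 -1 -0.996 -1.009
11 -1 -0.990 -1.002
12 -1 -0.997 -0.996
13 -1 -1.000 -0.997
14 -1 -1.003 -0.999

(exact arithmetic carried between steps; '≈' marks a value shown rounded to 6 d.p. or computed from one; I and e_prev carry over from the previous line; the table rounds u and y to 3 d.p., halves away from zero)
n=0: y=0, sp=-1, e=sp−y=-1; I=-1, D=e−e_prev=-1; u=0·(-1)+2·(-1)+1/2·(-1)=-2.5; next y=1/2·0+1/2·(-2.5)=-1.25
n=1: y=-1.25, sp=-1, e=sp−y=0.25; I=-0.75, D=e−e_prev=1.25; u=0·0.25+2·(-0.75)+1/2·1.25=-0.875; next y=1/2·(-1.25)+1/2·(-0.875)=-1.0625
n=2: y=-1.0625, sp=-1, e=sp−y=0.0625; I=-0.6875, D=e−e_prev=-0.1875; u=0·0.0625+2·(-0.6875)+1/2·(-0.1875)=-1.46875; next y=1/2·(-1.0625)+1/2·(-1.46875)=-1.265625
n=3: y=-1.265625, sp=-1, e=sp−y=0.265625; I=-0.421875, D=e−e_prev=0.203125; u=0·0.265625+2·(-0.421875)+1/2·0.203125≈-0.742188; next y=1/2·(-1.265625)+1/2·(-0.742188)≈-1.003906
n=4: y≈-1.003906, sp=-1, e=sp−y≈0.003906; I≈-0.417969, D=e−e_prev≈-0.261719; u=0·0.003906+2·(-0.417969)+1/2·(-0.261719)≈-0.966797; next y=1/2·(-1.003906)+1/2·(-0.966797)≈-0.985352
n=5: y≈-0.985352, sp=-1, e=sp−y≈-0.014648; I≈-0.432617, D=e−e_prev≈-0.018555; u=0·(-0.014648)+2·(-0.432617)+1/2·(-0.018555)≈-0.874512; next y=1/2·(-0.985352)+1/2·(-0.874512)≈-0.929932
n=6: y≈-0.929932, sp=-1, e=sp−y≈-0.070068; I≈-0.502686, D=e−e_prev≈-0.055420; u=0·(-0.070068)+2·(-0.502686)+1/2·(-0.055420)≈-1.033081; next y=1/2·(-0.929932)+1/2·(-1.033081)≈-0.981506
n=7: y≈-0.981506, sp=-1, e=sp−y≈-0.018494; I≈-0.521179, D=e−e_prev≈0.051575; u=0·(-0.018494)+2·(-0.521179)+1/2·0.051575≈-1.016571; next y=1/2·(-0.981506)+1/2·(-1.016571)≈-0.999039
n=8: y≈-0.999039, sp=-1, e=sp−y≈-0.000961; I≈-0.522141, D=e−e_prev≈0.017532; u=0·(-0.000961)+2·(-0.522141)+1/2·0.017532≈-1.035515; next y=1/2·(-0.999039)+1/2·(-1.035515)≈-1.017277
n=9: y≈-1.017277, sp=-1, e=sp−y≈0.017277; I≈-0.504864, D=e−e_prev≈0.018238; u=0·0.017277+2·(-0.504864)+1/2·0.018238≈-1.000608; next y=1/2·(-1.017277)+1/2·(-1.000608)≈-1.008943
n=10: y≈-1.008943, sp=-1, e=sp−y≈0.008943; I≈-0.495921, D=e−e_prev≈-0.008334; u=0·0.008943+2·(-0.495921)+1/2·(-0.008334)≈-0.996009; next y=1/2·(-1.008943)+1/2·(-0.996009)≈-1.002476
n=11: y≈-1.002476, sp=-1, e=sp−y≈0.002476; I≈-0.493445, D=e−e_prev≈-0.006467; u=0·0.002476+2·(-0.493445)+1/2·(-0.006467)≈-0.990124; next y=1/2·(-1.002476)+1/2·(-0.990124)≈-0.996300
n=12: y≈-0.996300, sp=-1, e=sp−y≈-0.003700; I≈-0.497145, D=e−e_prev≈-0.006176; u=0·(-0.003700)+2·(-0.497145)+1/2·(-0.006176)≈-0.997379; next y=1/2·(-0.996300)+1/2·(-0.997379)≈-0.996839
n=13: y≈-0.996839, sp=-1, e=sp−y≈-0.003161; I≈-0.500306, D=e−e_prev≈0.000539; u=0·(-0.003161)+2·(-0.500306)+1/2·0.000539≈-1.000342; next y=1/2·(-0.996839)+1/2·(-1.000342)≈-0.998591
n=14: y≈-0.998591, sp=-1, e=sp−y≈-0.001409; I≈-0.501715, D=e−e_prev≈0.001752; u=0·(-0.001409)+2·(-0.501715)+1/2·0.001752≈-1.002555; next y=1/2·(-0.998591)+1/2·(-1.002555)≈-1.000573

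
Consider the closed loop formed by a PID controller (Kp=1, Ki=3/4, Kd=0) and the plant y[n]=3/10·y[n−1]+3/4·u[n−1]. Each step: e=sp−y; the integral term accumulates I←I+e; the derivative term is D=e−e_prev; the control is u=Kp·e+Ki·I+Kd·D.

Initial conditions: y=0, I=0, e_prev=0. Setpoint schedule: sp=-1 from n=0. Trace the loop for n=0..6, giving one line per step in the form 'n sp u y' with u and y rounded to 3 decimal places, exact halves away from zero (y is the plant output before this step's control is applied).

0 -1 -1.750 0.000
1 -1 -0.203 -1.313
2 -1 -1.310 -0.546
3 -1 -0.600 -1.146
4 -1 -1.107 -0.794
5 -1 -0.781 -1.068
6 -1 -1.013 -0.906

(exact arithmetic carried between steps; '≈' marks a value shown rounded to 6 d.p. or computed from one; I and e_prev carry over from the previous line; the table rounds u and y to 3 d.p., halves away from zero)
n=0: y=0, sp=-1, e=sp−y=-1; I=-1, D=e−e_prev=-1; u=1·(-1)+3/4·(-1)+0·(-1)=-1.75; next y=3/10·0+3/4·(-1.75)=-1.3125
n=1: y=-1.3125, sp=-1, e=sp−y=0.3125; I=-0.6875, D=e−e_prev=1.3125; u=1·0.3125+3/4·(-0.6875)+0·1.3125=-0.203125; next y=3/10·(-1.3125)+3/4·(-0.203125)≈-0.546094
n=2: y≈-0.546094, sp=-1, e=sp−y≈-0.453906; I≈-1.141406, D=e−e_prev≈-0.766406; u=1·(-0.453906)+3/4·(-1.141406)+0·(-0.766406)≈-1.309961; next y=3/10·(-0.546094)+3/4·(-1.309961)≈-1.146299
n=3: y≈-1.146299, sp=-1, e=sp−y≈0.146299; I≈-0.995107, D=e−e_prev≈0.600205; u=1·0.146299+3/4·(-0.995107)+0·0.600205≈-0.600032; next y=3/10·(-1.146299)+3/4·(-0.600032)≈-0.793913
n=4: y≈-0.793913, sp=-1, e=sp−y≈-0.206087; I≈-1.201194, D=e−e_prev≈-0.352385; u=1·(-0.206087)+3/4·(-1.201194)+0·(-0.352385)≈-1.106982; next y=3/10·(-0.793913)+3/4·(-1.106982)≈-1.068411
n=5: y≈-1.068411, sp=-1, e=sp−y≈0.068411; I≈-1.132783, D=e−e_prev≈0.274497; u=1·0.068411+3/4·(-1.132783)+0·0.274497≈-0.781177; next y=3/10·(-1.068411)+3/4·(-0.781177)≈-0.906406
n=6: y≈-0.906406, sp=-1, e=sp−y≈-0.093594; I≈-1.226377, D=e−e_prev≈-0.162005; u=1·(-0.093594)+3/4·(-1.226377)+0·(-0.162005)≈-1.013377; next y=3/10·(-0.906406)+3/4·(-1.013377)≈-1.031955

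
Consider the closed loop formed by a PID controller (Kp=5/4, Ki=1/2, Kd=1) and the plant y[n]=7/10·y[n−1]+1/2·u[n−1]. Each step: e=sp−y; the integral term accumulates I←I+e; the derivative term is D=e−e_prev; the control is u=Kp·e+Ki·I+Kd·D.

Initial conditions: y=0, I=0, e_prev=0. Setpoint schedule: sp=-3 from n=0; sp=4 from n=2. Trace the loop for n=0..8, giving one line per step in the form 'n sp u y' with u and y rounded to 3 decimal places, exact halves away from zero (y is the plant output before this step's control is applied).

0 -3 -8.250 0.000
1 -3 4.594 -4.125
2 4 10.562 -0.591
3 4 -5.618 4.867
4 4 11.147 0.598
5 4 -6.255 5.992
6 4 11.687 1.067
7 4 -6.961 6.590
8 4 12.276 1.133

(exact arithmetic carried between steps; '≈' marks a value shown rounded to 6 d.p. or computed from one; I and e_prev carry over from the previous line; the table rounds u and y to 3 d.p., halves away from zero)
n=0: y=0, sp=-3, e=sp−y=-3; I=-3, D=e−e_prev=-3; u=5/4·(-3)+1/2·(-3)+1·(-3)=-8.25; next y=7/10·0+1/2·(-8.25)=-4.125
n=1: y=-4.125, sp=-3, e=sp−y=1.125; I=-1.875, D=e−e_prev=4.125; u=5/4·1.125+1/2·(-1.875)+1·4.125=4.59375; next y=7/10·(-4.125)+1/2·4.59375=-0.590625
n=2: y=-0.590625, sp=4, e=sp−y=4.590625; I=2.715625, D=e−e_prev=3.465625; u=5/4·4.590625+1/2·2.715625+1·3.465625≈10.561719; next y=7/10·(-0.590625)+1/2·10.561719≈4.867422
n=3: y≈4.867422, sp=4, e=sp−y≈-0.867422; I≈1.848203, D=e−e_prev≈-5.458047; u=5/4·(-0.867422)+1/2·1.848203+1·(-5.458047)≈-5.618223; next y=7/10·4.867422+1/2·(-5.618223)≈0.598084
n=4: y≈0.598084, sp=4, e=sp−y≈3.401916; I≈5.250119, D=e−e_prev≈4.269338; u=5/4·3.401916+1/2·5.250119+1·4.269338≈11.146792; next y=7/10·0.598084+1/2·11.146792≈5.992055
n=5: y≈5.992055, sp=4, e=sp−y≈-1.992055; I≈3.258064, D=e−e_prev≈-5.393971; u=5/4·(-1.992055)+1/2·3.258064+1·(-5.393971)≈-6.255008; next y=7/10·5.992055+1/2·(-6.255008)≈1.066935
n=6: y≈1.066935, sp=4, e=sp−y≈2.933065; I≈6.191129, D=e−e_prev≈4.925120; u=5/4·2.933065+1/2·6.191129+1·4.925120≈11.687017; next y=7/10·1.066935+1/2·11.687017≈6.590363
n=7: y≈6.590363, sp=4, e=sp−y≈-2.590363; I≈3.600767, D=e−e_prev≈-5.523428; u=5/4·(-2.590363)+1/2·3.600767+1·(-5.523428)≈-6.960998; next y=7/10·6.590363+1/2·(-6.960998)≈1.132755
n=8: y≈1.132755, sp=4, e=sp−y≈2.867245; I≈6.468012, D=e−e_prev≈5.457608; u=5/4·2.867245+1/2·6.468012+1·5.457608≈12.275670; next y=7/10·1.132755+1/2·12.275670≈6.930763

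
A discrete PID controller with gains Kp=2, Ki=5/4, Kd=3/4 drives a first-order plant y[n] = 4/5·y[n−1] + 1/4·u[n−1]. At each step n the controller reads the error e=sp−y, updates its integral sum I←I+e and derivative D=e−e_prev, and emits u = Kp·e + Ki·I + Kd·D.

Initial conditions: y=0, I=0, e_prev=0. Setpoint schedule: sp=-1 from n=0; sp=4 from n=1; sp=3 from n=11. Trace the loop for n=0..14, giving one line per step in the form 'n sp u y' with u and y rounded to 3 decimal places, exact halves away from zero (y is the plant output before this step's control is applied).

0 -1 -4.000 0.000
1 4 19.500 -1.000
2 4 0.950 4.075
3 4 6.973 3.498
4 4 2.993 4.541
5 4 3.739 4.381
6 4 2.909 4.440
7 4 3.046 4.279
8 4 2.954 4.185
9 4 3.046 4.086
10 4 3.087 4.030
11 3 -0.855 3.996
12 3 2.676 2.983
13 3 1.648 3.055
14 3 2.429 2.856

(exact arithmetic carried between steps; '≈' marks a value shown rounded to 6 d.p. or computed from one; I and e_prev carry over from the previous line; the table rounds u and y to 3 d.p., halves away from zero)
n=0: y=0, sp=-1, e=sp−y=-1; I=-1, D=e−e_prev=-1; u=2·(-1)+5/4·(-1)+3/4·(-1)=-4; next y=4/5·0+1/4·(-4)=-1
n=1: y=-1, sp=4, e=sp−y=5; I=4, D=e−e_prev=6; u=2·5+5/4·4+3/4·6=19.5; next y=4/5·(-1)+1/4·19.5=4.075
n=2: y=4.075, sp=4, e=sp−y=-0.075; I=3.925, D=e−e_prev=-5.075; u=2·(-0.075)+5/4·3.925+3/4·(-5.075)=0.95; next y=4/5·4.075+1/4·0.95=3.4975
n=3: y=3.4975, sp=4, e=sp−y=0.5025; I=4.4275, D=e−e_prev=0.5775; u=2·0.5025+5/4·4.4275+3/4·0.5775=6.9725; next y=4/5·3.4975+1/4·6.9725=4.541125
n=4: y=4.541125, sp=4, e=sp−y=-0.541125; I=3.886375, D=e−e_prev=-1.043625; u=2·(-0.541125)+5/4·3.886375+3/4·(-1.043625)=2.993; next y=4/5·4.541125+1/4·2.993=4.38115
n=5: y=4.38115, sp=4, e=sp−y=-0.38115; I=3.505225, D=e−e_prev=0.159975; u=2·(-0.38115)+5/4·3.505225+3/4·0.159975≈3.739213; next y=4/5·4.38115+1/4·3.739213≈4.439723
n=6: y≈4.439723, sp=4, e=sp−y≈-0.439723; I≈3.065502, D=e−e_prev≈-0.058573; u=2·(-0.439723)+5/4·3.065502+3/4·(-0.058573)≈2.908501; next y=4/5·4.439723+1/4·2.908501≈4.278904
n=7: y≈4.278904, sp=4, e=sp−y≈-0.278904; I≈2.786598, D=e−e_prev≈0.160819; u=2·(-0.278904)+5/4·2.786598+3/4·0.160819≈3.046054; next y=4/5·4.278904+1/4·3.046054≈4.184637
n=8: y≈4.184637, sp=4, e=sp−y≈-0.184637; I≈2.601961, D=e−e_prev≈0.094267; u=2·(-0.184637)+5/4·2.601961+3/4·0.094267≈2.953879; next y=4/5·4.184637+1/4·2.953879≈4.086179
n=9: y≈4.086179, sp=4, e=sp−y≈-0.086179; I≈2.515782, D=e−e_prev≈0.098458; u=2·(-0.086179)+5/4·2.515782+3/4·0.098458≈3.046213; next y=4/5·4.086179+1/4·3.046213≈4.030497
n=10: y≈4.030497, sp=4, e=sp−y≈-0.030497; I≈2.485286, D=e−e_prev≈0.055683; u=2·(-0.030497)+5/4·2.485286+3/4·0.055683≈3.087376; next y=4/5·4.030497+1/4·3.087376≈3.996241
n=11: y≈3.996241, sp=3, e=sp−y≈-0.996241; I≈1.489045, D=e−e_prev≈-0.965745; u=2·(-0.996241)+5/4·1.489045+3/4·(-0.965745)≈-0.855485; next y=4/5·3.996241+1/4·(-0.855485)≈2.983122
n=12: y≈2.983122, sp=3, e=sp−y≈0.016878; I≈1.505923, D=e−e_prev≈1.013120; u=2·0.016878+5/4·1.505923+3/4·1.013120≈2.676000; next y=4/5·2.983122+1/4·2.676000≈3.055497
n=13: y≈3.055497, sp=3, e=sp−y≈-0.055497; I≈1.450426, D=e−e_prev≈-0.072376; u=2·(-0.055497)+5/4·1.450426+3/4·(-0.072376)≈1.647756; next y=4/5·3.055497+1/4·1.647756≈2.856337
n=14: y≈2.856337, sp=3, e=sp−y≈0.143663; I≈1.594089, D=e−e_prev≈0.199161; u=2·0.143663+5/4·1.594089+3/4·0.199161≈2.429308; next y=4/5·2.856337+1/4·2.429308≈2.892396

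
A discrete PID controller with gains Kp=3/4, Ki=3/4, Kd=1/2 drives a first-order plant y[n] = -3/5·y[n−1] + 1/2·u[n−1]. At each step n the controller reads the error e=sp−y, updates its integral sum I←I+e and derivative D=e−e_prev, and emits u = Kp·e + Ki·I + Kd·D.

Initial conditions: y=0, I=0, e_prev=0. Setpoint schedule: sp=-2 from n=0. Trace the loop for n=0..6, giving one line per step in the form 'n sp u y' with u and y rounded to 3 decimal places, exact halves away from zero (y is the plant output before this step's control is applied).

0 -2 -4.000 0.000
1 -2 -0.500 -2.000
2 -2 -7.400 0.950
3 -2 2.303 -4.270
4 -2 -14.572 3.713
5 -2 11.589 -9.514
6 -2 -31.422 11.503

(exact arithmetic carried between steps; '≈' marks a value shown rounded to 6 d.p. or computed from one; I and e_prev carry over from the previous line; the table rounds u and y to 3 d.p., halves away from zero)
n=0: y=0, sp=-2, e=sp−y=-2; I=-2, D=e−e_prev=-2; u=3/4·(-2)+3/4·(-2)+1/2·(-2)=-4; next y=-3/5·0+1/2·(-4)=-2
n=1: y=-2, sp=-2, e=sp−y=0; I=-2, D=e−e_prev=2; u=3/4·0+3/4·(-2)+1/2·2=-0.5; next y=-3/5·(-2)+1/2·(-0.5)=0.95
n=2: y=0.95, sp=-2, e=sp−y=-2.95; I=-4.95, D=e−e_prev=-2.95; u=3/4·(-2.95)+3/4·(-4.95)+1/2·(-2.95)=-7.4; next y=-3/5·0.95+1/2·(-7.4)=-4.27
n=3: y=-4.27, sp=-2, e=sp−y=2.27; I=-2.68, D=e−e_prev=5.22; u=3/4·2.27+3/4·(-2.68)+1/2·5.22=2.3025; next y=-3/5·(-4.27)+1/2·2.3025=3.71325
n=4: y=3.71325, sp=-2, e=sp−y=-5.71325; I=-8.39325, D=e−e_prev=-7.98325; u=3/4·(-5.71325)+3/4·(-8.39325)+1/2·(-7.98325)=-14.5715; next y=-3/5·3.71325+1/2·(-14.5715)=-9.5137
n=5: y=-9.5137, sp=-2, e=sp−y=7.5137; I=-0.87955, D=e−e_prev=13.22695; u=3/4·7.5137+3/4·(-0.87955)+1/2·13.22695≈11.589088; next y=-3/5·(-9.5137)+1/2·11.589088≈11.502764
n=6: y≈11.502764, sp=-2, e=sp−y≈-13.502764; I≈-14.382314, D=e−e_prev≈-21.016464; u=3/4·(-13.502764)+3/4·(-14.382314)+1/2·(-21.016464)≈-31.42204; next y=-3/5·11.502764+1/2·(-31.42204)≈-22.612678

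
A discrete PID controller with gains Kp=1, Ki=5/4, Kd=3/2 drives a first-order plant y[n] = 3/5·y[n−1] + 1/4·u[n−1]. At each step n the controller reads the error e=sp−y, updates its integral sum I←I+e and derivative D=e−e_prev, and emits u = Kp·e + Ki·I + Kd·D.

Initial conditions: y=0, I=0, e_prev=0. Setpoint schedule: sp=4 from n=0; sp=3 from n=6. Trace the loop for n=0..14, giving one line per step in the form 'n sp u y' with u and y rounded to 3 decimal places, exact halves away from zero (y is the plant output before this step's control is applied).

(exact arithmetic carried between steps; '≈' marks a value shown rounded to 6 d.p. or computed from one; I and e_prev carry over from the previous line; the table rounds u and y to 3 d.p., halves away from zero)
n=0: y=0, sp=4, e=sp−y=4; I=4, D=e−e_prev=4; u=1·4+5/4·4+3/2·4=15; next y=3/5·0+1/4·15=3.75
n=1: y=3.75, sp=4, e=sp−y=0.25; I=4.25, D=e−e_prev=-3.75; u=1·0.25+5/4·4.25+3/2·(-3.75)=-0.0625; next y=3/5·3.75+1/4·(-0.0625)=2.234375
n=2: y=2.234375, sp=4, e=sp−y=1.765625; I=6.015625, D=e−e_prev=1.515625; u=1·1.765625+5/4·6.015625+3/2·1.515625≈11.558594; next y=3/5·2.234375+1/4·11.558594≈4.230273
n=3: y≈4.230273, sp=4, e=sp−y≈-0.230273; I≈5.785352, D=e−e_prev≈-1.995898; u=1·(-0.230273)+5/4·5.785352+3/2·(-1.995898)≈4.007568; next y=3/5·4.230273+1/4·4.007568≈3.540056
n=4: y≈3.540056, sp=4, e=sp−y≈0.459944; I≈6.245295, D=e−e_prev≈0.690217; u=1·0.459944+5/4·6.245295+3/2·0.690217≈9.301889; next y=3/5·3.540056+1/4·9.301889≈4.449506
n=5: y≈4.449506, sp=4, e=sp−y≈-0.449506; I≈5.795789, D=e−e_prev≈-0.909450; u=1·(-0.449506)+5/4·5.795789+3/2·(-0.909450)≈5.431056; next y=3/5·4.449506+1/4·5.431056≈4.027468
n=6: y≈4.027468, sp=3, e=sp−y≈-1.027468; I≈4.768322, D=e−e_prev≈-0.577962; u=1·(-1.027468)+5/4·4.768322+3/2·(-0.577962)≈4.065992; next y=3/5·4.027468+1/4·4.065992≈3.432979
n=7: y≈3.432979, sp=3, e=sp−y≈-0.432979; I≈4.335343, D=e−e_prev≈0.594489; u=1·(-0.432979)+5/4·4.335343+3/2·0.594489≈5.877934; next y=3/5·3.432979+1/4·5.877934≈3.529271
n=8: y≈3.529271, sp=3, e=sp−y≈-0.529271; I≈3.806073, D=e−e_prev≈-0.096292; u=1·(-0.529271)+5/4·3.806073+3/2·(-0.096292)≈4.083882; next y=3/5·3.529271+1/4·4.083882≈3.138533
n=9: y≈3.138533, sp=3, e=sp−y≈-0.138533; I≈3.667540, D=e−e_prev≈0.390738; u=1·(-0.138533)+5/4·3.667540+3/2·0.390738≈5.031998; next y=3/5·3.138533+1/4·5.031998≈3.141119
n=10: y≈3.141119, sp=3, e=sp−y≈-0.141119; I≈3.526420, D=e−e_prev≈-0.002586; u=1·(-0.141119)+5/4·3.526420+3/2·(-0.002586)≈4.263026; next y=3/5·3.141119+1/4·4.263026≈2.950428
n=11: y≈2.950428, sp=3, e=sp−y≈0.049572; I≈3.575992, D=e−e_prev≈0.190691; u=1·0.049572+5/4·3.575992+3/2·0.190691≈4.805599; next y=3/5·2.950428+1/4·4.805599≈2.971657
n=12: y≈2.971657, sp=3, e=sp−y≈0.028343; I≈3.604336, D=e−e_prev≈-0.021228; u=1·0.028343+5/4·3.604336+3/2·(-0.021228)≈4.501920; next y=3/5·2.971657+1/4·4.501920≈2.908474
n=13: y≈2.908474, sp=3, e=sp−y≈0.091526; I≈3.695862, D=e−e_prev≈0.063183; u=1·0.091526+5/4·3.695862+3/2·0.063183≈4.806127; next y=3/5·2.908474+1/4·4.806127≈2.946616
n=14: y≈2.946616, sp=3, e=sp−y≈0.053384; I≈3.749245, D=e−e_prev≈-0.038142; u=1·0.053384+5/4·3.749245+3/2·(-0.038142)≈4.682728; next y=3/5·2.946616+1/4·4.682728≈2.938652

0 4 15.000 0.000
1 4 -0.063 3.750
2 4 11.559 2.234
3 4 4.008 4.230
4 4 9.302 3.540
5 4 5.431 4.450
6 3 4.066 4.027
7 3 5.878 3.433
8 3 4.084 3.529
9 3 5.032 3.139
10 3 4.263 3.141
11 3 4.806 2.950
12 3 4.502 2.972
13 3 4.806 2.908
14 3 4.683 2.947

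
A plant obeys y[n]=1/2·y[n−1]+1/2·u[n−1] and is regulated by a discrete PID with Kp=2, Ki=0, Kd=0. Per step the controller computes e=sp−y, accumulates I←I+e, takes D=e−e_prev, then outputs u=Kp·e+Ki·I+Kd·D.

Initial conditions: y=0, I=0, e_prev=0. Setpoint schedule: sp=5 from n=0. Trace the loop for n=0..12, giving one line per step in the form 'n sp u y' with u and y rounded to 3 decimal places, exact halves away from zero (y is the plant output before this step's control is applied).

0 5 10.000 0.000
1 5 0.000 5.000
2 5 5.000 2.500
3 5 2.500 3.750
4 5 3.750 3.125
5 5 3.125 3.438
6 5 3.438 3.281
7 5 3.281 3.359
8 5 3.359 3.320
9 5 3.320 3.340
10 5 3.340 3.330
11 5 3.330 3.335
12 5 3.335 3.333

(exact arithmetic carried between steps; '≈' marks a value shown rounded to 6 d.p. or computed from one; I and e_prev carry over from the previous line; the table rounds u and y to 3 d.p., halves away from zero)
n=0: y=0, sp=5, e=sp−y=5; I=5, D=e−e_prev=5; u=2·5+0·5+0·5=10; next y=1/2·0+1/2·10=5
n=1: y=5, sp=5, e=sp−y=0; I=5, D=e−e_prev=-5; u=2·0+0·5+0·(-5)=0; next y=1/2·5+1/2·0=2.5
n=2: y=2.5, sp=5, e=sp−y=2.5; I=7.5, D=e−e_prev=2.5; u=2·2.5+0·7.5+0·2.5=5; next y=1/2·2.5+1/2·5=3.75
n=3: y=3.75, sp=5, e=sp−y=1.25; I=8.75, D=e−e_prev=-1.25; u=2·1.25+0·8.75+0·(-1.25)=2.5; next y=1/2·3.75+1/2·2.5=3.125
n=4: y=3.125, sp=5, e=sp−y=1.875; I=10.625, D=e−e_prev=0.625; u=2·1.875+0·10.625+0·0.625=3.75; next y=1/2·3.125+1/2·3.75=3.4375
n=5: y=3.4375, sp=5, e=sp−y=1.5625; I=12.1875, D=e−e_prev=-0.3125; u=2·1.5625+0·12.1875+0·(-0.3125)=3.125; next y=1/2·3.4375+1/2·3.125=3.28125
n=6: y=3.28125, sp=5, e=sp−y=1.71875; I=13.90625, D=e−e_prev=0.15625; u=2·1.71875+0·13.90625+0·0.15625=3.4375; next y=1/2·3.28125+1/2·3.4375=3.359375
n=7: y=3.359375, sp=5, e=sp−y=1.640625; I=15.546875, D=e−e_prev=-0.078125; u=2·1.640625+0·15.546875+0·(-0.078125)=3.28125; next y=1/2·3.359375+1/2·3.28125≈3.320313
n=8: y≈3.320313, sp=5, e=sp−y≈1.679688; I≈17.226563, D=e−e_prev≈0.039063; u=2·1.679688+0·17.226563+0·0.039063≈3.359375; next y=1/2·3.320313+1/2·3.359375≈3.339844
n=9: y≈3.339844, sp=5, e=sp−y≈1.660156; I≈18.886719, D=e−e_prev≈-0.019531; u=2·1.660156+0·18.886719+0·(-0.019531)≈3.320313; next y=1/2·3.339844+1/2·3.320313≈3.330078
n=10: y≈3.330078, sp=5, e=sp−y≈1.669922; I≈20.556641, D=e−e_prev≈0.009766; u=2·1.669922+0·20.556641+0·0.009766≈3.339844; next y=1/2·3.330078+1/2·3.339844≈3.334961
n=11: y≈3.334961, sp=5, e=sp−y≈1.665039; I≈22.221680, D=e−e_prev≈-0.004883; u=2·1.665039+0·22.221680+0·(-0.004883)≈3.330078; next y=1/2·3.334961+1/2·3.330078≈3.332520
n=12: y≈3.332520, sp=5, e=sp−y≈1.667480; I≈23.889160, D=e−e_prev≈0.002441; u=2·1.667480+0·23.889160+0·0.002441≈3.334961; next y=1/2·3.332520+1/2·3.334961≈3.333740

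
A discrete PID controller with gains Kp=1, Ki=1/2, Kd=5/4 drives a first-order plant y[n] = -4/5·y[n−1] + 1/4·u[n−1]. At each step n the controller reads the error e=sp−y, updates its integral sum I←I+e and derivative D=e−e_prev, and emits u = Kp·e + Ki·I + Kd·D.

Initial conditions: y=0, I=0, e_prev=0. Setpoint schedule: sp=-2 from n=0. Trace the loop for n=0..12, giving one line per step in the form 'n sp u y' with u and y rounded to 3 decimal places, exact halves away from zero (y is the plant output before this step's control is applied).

(exact arithmetic carried between steps; '≈' marks a value shown rounded to 6 d.p. or computed from one; I and e_prev carry over from the previous line; the table rounds u and y to 3 d.p., halves away from zero)
n=0: y=0, sp=-2, e=sp−y=-2; I=-2, D=e−e_prev=-2; u=1·(-2)+1/2·(-2)+5/4·(-2)=-5.5; next y=-4/5·0+1/4·(-5.5)=-1.375
n=1: y=-1.375, sp=-2, e=sp−y=-0.625; I=-2.625, D=e−e_prev=1.375; u=1·(-0.625)+1/2·(-2.625)+5/4·1.375=-0.21875; next y=-4/5·(-1.375)+1/4·(-0.21875)≈1.045313
n=2: y≈1.045313, sp=-2, e=sp−y≈-3.045313; I≈-5.670313, D=e−e_prev≈-2.420313; u=1·(-3.045313)+1/2·(-5.670313)+5/4·(-2.420313)≈-8.905859; next y=-4/5·1.045313+1/4·(-8.905859)≈-3.062715
n=3: y≈-3.062715, sp=-2, e=sp−y≈1.062715; I≈-4.607598, D=e−e_prev≈4.108027; u=1·1.062715+1/2·(-4.607598)+5/4·4.108027≈3.893950; next y=-4/5·(-3.062715)+1/4·3.893950≈3.423659
n=4: y≈3.423659, sp=-2, e=sp−y≈-5.423659; I≈-10.031257, D=e−e_prev≈-6.486374; u=1·(-5.423659)+1/2·(-10.031257)+5/4·(-6.486374)≈-18.547256; next y=-4/5·3.423659+1/4·(-18.547256)≈-7.375741
n=5: y≈-7.375741, sp=-2, e=sp−y≈5.375741; I≈-4.655516, D=e−e_prev≈10.799401; u=1·5.375741+1/2·(-4.655516)+5/4·10.799401≈16.547235; next y=-4/5·(-7.375741)+1/4·16.547235≈10.037402
n=6: y≈10.037402, sp=-2, e=sp−y≈-12.037402; I≈-16.692917, D=e−e_prev≈-17.413143; u=1·(-12.037402)+1/2·(-16.692917)+5/4·(-17.413143)≈-42.150290; next y=-4/5·10.037402+1/4·(-42.150290)≈-18.567494
n=7: y≈-18.567494, sp=-2, e=sp−y≈16.567494; I≈-0.125424, D=e−e_prev≈28.604896; u=1·16.567494+1/2·(-0.125424)+5/4·28.604896≈52.260902; next y=-4/5·(-18.567494)+1/4·52.260902≈27.919221
n=8: y≈27.919221, sp=-2, e=sp−y≈-29.919221; I≈-30.044644, D=e−e_prev≈-46.486715; u=1·(-29.919221)+1/2·(-30.044644)+5/4·(-46.486715)≈-103.049936; next y=-4/5·27.919221+1/4·(-103.049936)≈-48.097861
n=9: y≈-48.097861, sp=-2, e=sp−y≈46.097861; I≈16.053216, D=e−e_prev≈76.017081; u=1·46.097861+1/2·16.053216+5/4·76.017081≈149.145821; next y=-4/5·(-48.097861)+1/4·149.145821≈75.764744
n=10: y≈75.764744, sp=-2, e=sp−y≈-77.764744; I≈-61.711527, D=e−e_prev≈-123.862604; u=1·(-77.764744)+1/2·(-61.711527)+5/4·(-123.862604)≈-263.448763; next y=-4/5·75.764744+1/4·(-263.448763)≈-126.473986
n=11: y≈-126.473986, sp=-2, e=sp−y≈124.473986; I≈62.762458, D=e−e_prev≈202.238729; u=1·124.473986+1/2·62.762458+5/4·202.238729≈408.653626; next y=-4/5·(-126.473986)+1/4·408.653626≈203.342595
n=12: y≈203.342595, sp=-2, e=sp−y≈-205.342595; I≈-142.580137, D=e−e_prev≈-329.816581; u=1·(-205.342595)+1/2·(-142.580137)+5/4·(-329.816581)≈-688.903389; next y=-4/5·203.342595+1/4·(-688.903389)≈-334.899923

0 -2 -5.500 0.000
1 -2 -0.219 -1.375
2 -2 -8.906 1.045
3 -2 3.894 -3.063
4 -2 -18.547 3.424
5 -2 16.547 -7.376
6 -2 -42.150 10.037
7 -2 52.261 -18.567
8 -2 -103.050 27.919
9 -2 149.146 -48.098
10 -2 -263.449 75.765
11 -2 408.654 -126.474
12 -2 -688.903 203.343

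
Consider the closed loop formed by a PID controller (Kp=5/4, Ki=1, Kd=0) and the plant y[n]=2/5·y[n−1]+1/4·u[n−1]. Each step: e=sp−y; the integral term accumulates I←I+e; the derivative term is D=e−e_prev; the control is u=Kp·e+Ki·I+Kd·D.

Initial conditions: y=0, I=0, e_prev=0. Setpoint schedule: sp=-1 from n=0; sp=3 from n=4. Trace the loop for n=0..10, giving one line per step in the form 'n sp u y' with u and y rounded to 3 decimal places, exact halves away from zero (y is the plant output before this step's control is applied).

(exact arithmetic carried between steps; '≈' marks a value shown rounded to 6 d.p. or computed from one; I and e_prev carry over from the previous line; the table rounds u and y to 3 d.p., halves away from zero)
n=0: y=0, sp=-1, e=sp−y=-1; I=-1, D=e−e_prev=-1; u=5/4·(-1)+1·(-1)+0·(-1)=-2.25; next y=2/5·0+1/4·(-2.25)=-0.5625
n=1: y=-0.5625, sp=-1, e=sp−y=-0.4375; I=-1.4375, D=e−e_prev=0.5625; u=5/4·(-0.4375)+1·(-1.4375)+0·0.5625=-1.984375; next y=2/5·(-0.5625)+1/4·(-1.984375)≈-0.721094
n=2: y≈-0.721094, sp=-1, e=sp−y≈-0.278906; I≈-1.716406, D=e−e_prev≈0.158594; u=5/4·(-0.278906)+1·(-1.716406)+0·0.158594≈-2.065039; next y=2/5·(-0.721094)+1/4·(-2.065039)≈-0.804697
n=3: y≈-0.804697, sp=-1, e=sp−y≈-0.195303; I≈-1.911709, D=e−e_prev≈0.083604; u=5/4·(-0.195303)+1·(-1.911709)+0·0.083604≈-2.155837; next y=2/5·(-0.804697)+1/4·(-2.155837)≈-0.860838
n=4: y≈-0.860838, sp=3, e=sp−y≈3.860838; I≈1.949129, D=e−e_prev≈4.056141; u=5/4·3.860838+1·1.949129+0·4.056141≈6.775177; next y=2/5·(-0.860838)+1/4·6.775177≈1.349459
n=5: y≈1.349459, sp=3, e=sp−y≈1.650541; I≈3.599670, D=e−e_prev≈-2.210297; u=5/4·1.650541+1·3.599670+0·(-2.210297)≈5.662847; next y=2/5·1.349459+1/4·5.662847≈1.955495
n=6: y≈1.955495, sp=3, e=sp−y≈1.044505; I≈4.644175, D=e−e_prev≈-0.606036; u=5/4·1.044505+1·4.644175+0·(-0.606036)≈5.949806; next y=2/5·1.955495+1/4·5.949806≈2.269650
n=7: y≈2.269650, sp=3, e=sp−y≈0.730350; I≈5.374525, D=e−e_prev≈-0.314154; u=5/4·0.730350+1·5.374525+0·(-0.314154)≈6.287463; next y=2/5·2.269650+1/4·6.287463≈2.479726
n=8: y≈2.479726, sp=3, e=sp−y≈0.520274; I≈5.894800, D=e−e_prev≈-0.210076; u=5/4·0.520274+1·5.894800+0·(-0.210076)≈6.545143; next y=2/5·2.479726+1/4·6.545143≈2.628176
n=9: y≈2.628176, sp=3, e=sp−y≈0.371824; I≈6.266624, D=e−e_prev≈-0.148450; u=5/4·0.371824+1·6.266624+0·(-0.148450)≈6.731404; next y=2/5·2.628176+1/4·6.731404≈2.734121
n=10: y≈2.734121, sp=3, e=sp−y≈0.265879; I≈6.532502, D=e−e_prev≈-0.105945; u=5/4·0.265879+1·6.532502+0·(-0.105945)≈6.864851; next y=2/5·2.734121+1/4·6.864851≈2.809861

0 -1 -2.250 0.000
1 -1 -1.984 -0.563
2 -1 -2.065 -0.721
3 -1 -2.156 -0.805
4 3 6.775 -0.861
5 3 5.663 1.349
6 3 5.950 1.955
7 3 6.287 2.270
8 3 6.545 2.480
9 3 6.731 2.628
10 3 6.865 2.734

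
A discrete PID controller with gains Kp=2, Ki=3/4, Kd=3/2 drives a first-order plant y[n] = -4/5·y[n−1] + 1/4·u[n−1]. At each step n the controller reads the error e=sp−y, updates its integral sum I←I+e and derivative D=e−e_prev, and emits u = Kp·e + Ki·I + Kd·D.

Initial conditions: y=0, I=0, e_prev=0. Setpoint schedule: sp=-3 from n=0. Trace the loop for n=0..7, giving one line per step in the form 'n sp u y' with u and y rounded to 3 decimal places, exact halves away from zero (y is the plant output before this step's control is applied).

(exact arithmetic carried between steps; '≈' marks a value shown rounded to 6 d.p. or computed from one; I and e_prev carry over from the previous line; the table rounds u and y to 3 d.p., halves away from zero)
n=0: y=0, sp=-3, e=sp−y=-3; I=-3, D=e−e_prev=-3; u=2·(-3)+3/4·(-3)+3/2·(-3)=-12.75; next y=-4/5·0+1/4·(-12.75)=-3.1875
n=1: y=-3.1875, sp=-3, e=sp−y=0.1875; I=-2.8125, D=e−e_prev=3.1875; u=2·0.1875+3/4·(-2.8125)+3/2·3.1875=3.046875; next y=-4/5·(-3.1875)+1/4·3.046875≈3.311719
n=2: y≈3.311719, sp=-3, e=sp−y≈-6.311719; I≈-9.124219, D=e−e_prev≈-6.499219; u=2·(-6.311719)+3/4·(-9.124219)+3/2·(-6.499219)≈-29.215430; next y=-4/5·3.311719+1/4·(-29.215430)≈-9.953232
n=3: y≈-9.953232, sp=-3, e=sp−y≈6.953232; I≈-2.170986, D=e−e_prev≈13.264951; u=2·6.953232+3/4·(-2.170986)+3/2·13.264951≈32.175652; next y=-4/5·(-9.953232)+1/4·32.175652≈16.006499
n=4: y≈16.006499, sp=-3, e=sp−y≈-19.006499; I≈-21.177485, D=e−e_prev≈-25.959731; u=2·(-19.006499)+3/4·(-21.177485)+3/2·(-25.959731)≈-92.835709; next y=-4/5·16.006499+1/4·(-92.835709)≈-36.014126
n=5: y≈-36.014126, sp=-3, e=sp−y≈33.014126; I≈11.836641, D=e−e_prev≈52.020625; u=2·33.014126+3/4·11.836641+3/2·52.020625≈152.936671; next y=-4/5·(-36.014126)+1/4·152.936671≈67.045469
n=6: y≈67.045469, sp=-3, e=sp−y≈-70.045469; I≈-58.208828, D=e−e_prev≈-103.059595; u=2·(-70.045469)+3/4·(-58.208828)+3/2·(-103.059595)≈-338.336951; next y=-4/5·67.045469+1/4·(-338.336951)≈-138.220613
n=7: y≈-138.220613, sp=-3, e=sp−y≈135.220613; I≈77.011785, D=e−e_prev≈205.266082; u=2·135.220613+3/4·77.011785+3/2·205.266082≈636.099187; next y=-4/5·(-138.220613)+1/4·636.099187≈269.601287

0 -3 -12.750 0.000
1 -3 3.047 -3.188
2 -3 -29.215 3.312
3 -3 32.176 -9.953
4 -3 -92.836 16.006
5 -3 152.937 -36.014
6 -3 -338.337 67.045
7 -3 636.099 -138.221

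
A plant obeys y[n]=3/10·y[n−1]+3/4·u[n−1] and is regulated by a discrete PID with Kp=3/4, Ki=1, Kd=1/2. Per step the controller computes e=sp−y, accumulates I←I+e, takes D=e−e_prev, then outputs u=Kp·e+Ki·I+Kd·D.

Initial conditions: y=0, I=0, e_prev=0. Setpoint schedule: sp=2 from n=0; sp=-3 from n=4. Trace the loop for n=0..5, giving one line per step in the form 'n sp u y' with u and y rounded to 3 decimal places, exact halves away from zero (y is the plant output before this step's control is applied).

0 2 4.500 0.000
1 2 -2.094 3.375
2 2 7.068 -0.558
3 2 -5.146 5.133
4 -3 0.085 -2.320
5 -3 -5.619 -0.632

(exact arithmetic carried between steps; '≈' marks a value shown rounded to 6 d.p. or computed from one; I and e_prev carry over from the previous line; the table rounds u and y to 3 d.p., halves away from zero)
n=0: y=0, sp=2, e=sp−y=2; I=2, D=e−e_prev=2; u=3/4·2+1·2+1/2·2=4.5; next y=3/10·0+3/4·4.5=3.375
n=1: y=3.375, sp=2, e=sp−y=-1.375; I=0.625, D=e−e_prev=-3.375; u=3/4·(-1.375)+1·0.625+1/2·(-3.375)=-2.09375; next y=3/10·3.375+3/4·(-2.09375)≈-0.557813
n=2: y≈-0.557813, sp=2, e=sp−y≈2.557813; I≈3.182813, D=e−e_prev≈3.932813; u=3/4·2.557813+1·3.182813+1/2·3.932813≈7.067578; next y=3/10·(-0.557813)+3/4·7.067578≈5.133340
n=3: y≈5.133340, sp=2, e=sp−y≈-3.133340; I≈0.049473, D=e−e_prev≈-5.691152; u=3/4·(-3.133340)+1·0.049473+1/2·(-5.691152)≈-5.146108; next y=3/10·5.133340+3/4·(-5.146108)≈-2.319579
n=4: y≈-2.319579, sp=-3, e=sp−y≈-0.680421; I≈-0.630948, D=e−e_prev≈2.452919; u=3/4·(-0.680421)+1·(-0.630948)+1/2·2.452919≈0.085196; next y=3/10·(-2.319579)+3/4·0.085196≈-0.631977
n=5: y≈-0.631977, sp=-3, e=sp−y≈-2.368023; I≈-2.998971, D=e−e_prev≈-1.687603; u=3/4·(-2.368023)+1·(-2.998971)+1/2·(-1.687603)≈-5.618790; next y=3/10·(-0.631977)+3/4·(-5.618790)≈-4.403686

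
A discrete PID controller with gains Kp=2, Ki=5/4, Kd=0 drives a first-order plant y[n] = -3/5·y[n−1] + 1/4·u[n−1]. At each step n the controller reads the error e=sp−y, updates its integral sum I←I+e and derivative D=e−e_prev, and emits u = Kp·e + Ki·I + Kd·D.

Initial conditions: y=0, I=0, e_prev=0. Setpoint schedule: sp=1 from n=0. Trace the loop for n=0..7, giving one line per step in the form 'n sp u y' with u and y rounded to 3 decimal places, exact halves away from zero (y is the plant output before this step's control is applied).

(exact arithmetic carried between steps; '≈' marks a value shown rounded to 6 d.p. or computed from one; I and e_prev carry over from the previous line; the table rounds u and y to 3 d.p., halves away from zero)
n=0: y=0, sp=1, e=sp−y=1; I=1, D=e−e_prev=1; u=2·1+5/4·1+0·1=3.25; next y=-3/5·0+1/4·3.25=0.8125
n=1: y=0.8125, sp=1, e=sp−y=0.1875; I=1.1875, D=e−e_prev=-0.8125; u=2·0.1875+5/4·1.1875+0·(-0.8125)=1.859375; next y=-3/5·0.8125+1/4·1.859375≈-0.022656
n=2: y≈-0.022656, sp=1, e=sp−y≈1.022656; I≈2.210156, D=e−e_prev≈0.835156; u=2·1.022656+5/4·2.210156+0·0.835156≈4.808008; next y=-3/5·(-0.022656)+1/4·4.808008≈1.215596
n=3: y≈1.215596, sp=1, e=sp−y≈-0.215596; I≈1.994561, D=e−e_prev≈-1.238252; u=2·(-0.215596)+5/4·1.994561+0·(-1.238252)≈2.062009; next y=-3/5·1.215596+1/4·2.062009≈-0.213855
n=4: y≈-0.213855, sp=1, e=sp−y≈1.213855; I≈3.208416, D=e−e_prev≈1.429451; u=2·1.213855+5/4·3.208416+0·1.429451≈6.438230; next y=-3/5·(-0.213855)+1/4·6.438230≈1.737871
n=5: y≈1.737871, sp=1, e=sp−y≈-0.737871; I≈2.470545, D=e−e_prev≈-1.951726; u=2·(-0.737871)+5/4·2.470545+0·(-1.951726)≈1.612440; next y=-3/5·1.737871+1/4·1.612440≈-0.639612
n=6: y≈-0.639612, sp=1, e=sp−y≈1.639612; I≈4.110157, D=e−e_prev≈2.377483; u=2·1.639612+5/4·4.110157+0·2.377483≈8.416921; next y=-3/5·(-0.639612)+1/4·8.416921≈2.487998
n=7: y≈2.487998, sp=1, e=sp−y≈-1.487998; I≈2.622160, D=e−e_prev≈-3.127610; u=2·(-1.487998)+5/4·2.622160+0·(-3.127610)≈0.301705; next y=-3/5·2.487998+1/4·0.301705≈-1.417372

0 1 3.250 0.000
1 1 1.859 0.813
2 1 4.808 -0.023
3 1 2.062 1.216
4 1 6.438 -0.214
5 1 1.612 1.738
6 1 8.417 -0.640
7 1 0.302 2.488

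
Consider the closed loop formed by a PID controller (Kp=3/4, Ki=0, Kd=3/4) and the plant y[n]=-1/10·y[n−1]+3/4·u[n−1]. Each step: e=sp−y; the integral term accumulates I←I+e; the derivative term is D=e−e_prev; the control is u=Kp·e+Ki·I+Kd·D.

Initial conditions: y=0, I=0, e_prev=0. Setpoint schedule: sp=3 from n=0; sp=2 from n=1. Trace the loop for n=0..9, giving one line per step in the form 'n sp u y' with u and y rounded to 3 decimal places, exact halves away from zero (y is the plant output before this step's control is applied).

0 3 4.500 0.000
1 2 -4.313 3.375
2 2 9.389 -3.572
3 2 -12.277 7.399
4 2 21.971 -9.948
5 2 -32.171 17.473
6 2 53.418 -25.875
7 2 -81.883 42.651
8 2 132.004 -65.677
9 2 -206.114 105.571

(exact arithmetic carried between steps; '≈' marks a value shown rounded to 6 d.p. or computed from one; I and e_prev carry over from the previous line; the table rounds u and y to 3 d.p., halves away from zero)
n=0: y=0, sp=3, e=sp−y=3; I=3, D=e−e_prev=3; u=3/4·3+0·3+3/4·3=4.5; next y=-1/10·0+3/4·4.5=3.375
n=1: y=3.375, sp=2, e=sp−y=-1.375; I=1.625, D=e−e_prev=-4.375; u=3/4·(-1.375)+0·1.625+3/4·(-4.375)=-4.3125; next y=-1/10·3.375+3/4·(-4.3125)=-3.571875
n=2: y=-3.571875, sp=2, e=sp−y=5.571875; I=7.196875, D=e−e_prev=6.946875; u=3/4·5.571875+0·7.196875+3/4·6.946875≈9.389063; next y=-1/10·(-3.571875)+3/4·9.389063≈7.398984
n=3: y≈7.398984, sp=2, e=sp−y≈-5.398984; I≈1.797891, D=e−e_prev≈-10.970859; u=3/4·(-5.398984)+0·1.797891+3/4·(-10.970859)≈-12.277383; next y=-1/10·7.398984+3/4·(-12.277383)≈-9.947936
n=4: y≈-9.947936, sp=2, e=sp−y≈11.947936; I≈13.745826, D=e−e_prev≈17.346920; u=3/4·11.947936+0·13.745826+3/4·17.346920≈21.971142; next y=-1/10·(-9.947936)+3/4·21.971142≈17.473150
n=5: y≈17.473150, sp=2, e=sp−y≈-15.473150; I≈-1.727324, D=e−e_prev≈-27.421085; u=3/4·(-15.473150)+0·(-1.727324)+3/4·(-27.421085)≈-32.170676; next y=-1/10·17.473150+3/4·(-32.170676)≈-25.875322
n=6: y≈-25.875322, sp=2, e=sp−y≈27.875322; I≈26.147999, D=e−e_prev≈43.348472; u=3/4·27.875322+0·26.147999+3/4·43.348472≈53.417846; next y=-1/10·(-25.875322)+3/4·53.417846≈42.650916
n=7: y≈42.650916, sp=2, e=sp−y≈-40.650916; I≈-14.502918, D=e−e_prev≈-68.526239; u=3/4·(-40.650916)+0·(-14.502918)+3/4·(-68.526239)≈-81.882866; next y=-1/10·42.650916+3/4·(-81.882866)≈-65.677241
n=8: y≈-65.677241, sp=2, e=sp−y≈67.677241; I≈53.174324, D=e−e_prev≈108.328158; u=3/4·67.677241+0·53.174324+3/4·108.328158≈132.004049; next y=-1/10·(-65.677241)+3/4·132.004049≈105.570761
n=9: y≈105.570761, sp=2, e=sp−y≈-103.570761; I≈-50.396438, D=e−e_prev≈-171.248003; u=3/4·(-103.570761)+0·(-50.396438)+3/4·(-171.248003)≈-206.114073; next y=-1/10·105.570761+3/4·(-206.114073)≈-165.142631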